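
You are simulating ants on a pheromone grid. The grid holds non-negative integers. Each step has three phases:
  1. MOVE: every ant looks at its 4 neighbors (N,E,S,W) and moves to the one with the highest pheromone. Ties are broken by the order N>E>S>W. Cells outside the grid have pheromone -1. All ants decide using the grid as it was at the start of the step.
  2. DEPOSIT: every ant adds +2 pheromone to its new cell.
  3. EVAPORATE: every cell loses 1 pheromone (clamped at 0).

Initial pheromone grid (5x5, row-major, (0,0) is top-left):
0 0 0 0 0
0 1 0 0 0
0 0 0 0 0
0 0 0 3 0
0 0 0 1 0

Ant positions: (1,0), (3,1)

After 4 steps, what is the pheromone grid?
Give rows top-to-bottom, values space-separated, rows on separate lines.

After step 1: ants at (1,1),(2,1)
  0 0 0 0 0
  0 2 0 0 0
  0 1 0 0 0
  0 0 0 2 0
  0 0 0 0 0
After step 2: ants at (2,1),(1,1)
  0 0 0 0 0
  0 3 0 0 0
  0 2 0 0 0
  0 0 0 1 0
  0 0 0 0 0
After step 3: ants at (1,1),(2,1)
  0 0 0 0 0
  0 4 0 0 0
  0 3 0 0 0
  0 0 0 0 0
  0 0 0 0 0
After step 4: ants at (2,1),(1,1)
  0 0 0 0 0
  0 5 0 0 0
  0 4 0 0 0
  0 0 0 0 0
  0 0 0 0 0

0 0 0 0 0
0 5 0 0 0
0 4 0 0 0
0 0 0 0 0
0 0 0 0 0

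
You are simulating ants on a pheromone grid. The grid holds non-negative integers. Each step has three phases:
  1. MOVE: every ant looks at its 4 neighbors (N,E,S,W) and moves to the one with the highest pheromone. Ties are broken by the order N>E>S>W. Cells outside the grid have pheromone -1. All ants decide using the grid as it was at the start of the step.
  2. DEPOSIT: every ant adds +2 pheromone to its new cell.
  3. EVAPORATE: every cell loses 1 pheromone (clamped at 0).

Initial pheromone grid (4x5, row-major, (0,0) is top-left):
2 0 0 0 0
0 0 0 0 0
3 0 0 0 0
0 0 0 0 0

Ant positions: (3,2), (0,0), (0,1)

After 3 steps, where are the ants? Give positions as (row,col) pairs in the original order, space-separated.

Step 1: ant0:(3,2)->N->(2,2) | ant1:(0,0)->E->(0,1) | ant2:(0,1)->W->(0,0)
  grid max=3 at (0,0)
Step 2: ant0:(2,2)->N->(1,2) | ant1:(0,1)->W->(0,0) | ant2:(0,0)->E->(0,1)
  grid max=4 at (0,0)
Step 3: ant0:(1,2)->N->(0,2) | ant1:(0,0)->E->(0,1) | ant2:(0,1)->W->(0,0)
  grid max=5 at (0,0)

(0,2) (0,1) (0,0)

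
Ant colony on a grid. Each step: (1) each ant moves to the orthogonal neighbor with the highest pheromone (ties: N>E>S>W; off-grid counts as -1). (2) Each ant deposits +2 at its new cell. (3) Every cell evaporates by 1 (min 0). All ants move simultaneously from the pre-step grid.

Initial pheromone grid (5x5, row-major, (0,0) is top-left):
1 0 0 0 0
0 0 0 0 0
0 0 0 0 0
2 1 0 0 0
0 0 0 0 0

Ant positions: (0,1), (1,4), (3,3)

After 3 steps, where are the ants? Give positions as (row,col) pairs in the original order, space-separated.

Step 1: ant0:(0,1)->W->(0,0) | ant1:(1,4)->N->(0,4) | ant2:(3,3)->N->(2,3)
  grid max=2 at (0,0)
Step 2: ant0:(0,0)->E->(0,1) | ant1:(0,4)->S->(1,4) | ant2:(2,3)->N->(1,3)
  grid max=1 at (0,0)
Step 3: ant0:(0,1)->W->(0,0) | ant1:(1,4)->W->(1,3) | ant2:(1,3)->E->(1,4)
  grid max=2 at (0,0)

(0,0) (1,3) (1,4)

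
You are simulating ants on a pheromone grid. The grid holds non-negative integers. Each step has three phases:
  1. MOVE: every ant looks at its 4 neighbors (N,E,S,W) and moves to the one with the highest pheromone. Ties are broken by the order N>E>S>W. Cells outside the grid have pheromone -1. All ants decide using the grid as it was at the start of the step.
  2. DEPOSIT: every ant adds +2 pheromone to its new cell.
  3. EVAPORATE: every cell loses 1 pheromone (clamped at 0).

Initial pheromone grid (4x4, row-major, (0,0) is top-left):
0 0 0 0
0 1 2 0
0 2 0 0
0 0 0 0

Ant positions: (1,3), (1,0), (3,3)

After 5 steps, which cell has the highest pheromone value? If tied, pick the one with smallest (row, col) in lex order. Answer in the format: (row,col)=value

Step 1: ant0:(1,3)->W->(1,2) | ant1:(1,0)->E->(1,1) | ant2:(3,3)->N->(2,3)
  grid max=3 at (1,2)
Step 2: ant0:(1,2)->W->(1,1) | ant1:(1,1)->E->(1,2) | ant2:(2,3)->N->(1,3)
  grid max=4 at (1,2)
Step 3: ant0:(1,1)->E->(1,2) | ant1:(1,2)->W->(1,1) | ant2:(1,3)->W->(1,2)
  grid max=7 at (1,2)
Step 4: ant0:(1,2)->W->(1,1) | ant1:(1,1)->E->(1,2) | ant2:(1,2)->W->(1,1)
  grid max=8 at (1,2)
Step 5: ant0:(1,1)->E->(1,2) | ant1:(1,2)->W->(1,1) | ant2:(1,1)->E->(1,2)
  grid max=11 at (1,2)
Final grid:
  0 0 0 0
  0 8 11 0
  0 0 0 0
  0 0 0 0
Max pheromone 11 at (1,2)

Answer: (1,2)=11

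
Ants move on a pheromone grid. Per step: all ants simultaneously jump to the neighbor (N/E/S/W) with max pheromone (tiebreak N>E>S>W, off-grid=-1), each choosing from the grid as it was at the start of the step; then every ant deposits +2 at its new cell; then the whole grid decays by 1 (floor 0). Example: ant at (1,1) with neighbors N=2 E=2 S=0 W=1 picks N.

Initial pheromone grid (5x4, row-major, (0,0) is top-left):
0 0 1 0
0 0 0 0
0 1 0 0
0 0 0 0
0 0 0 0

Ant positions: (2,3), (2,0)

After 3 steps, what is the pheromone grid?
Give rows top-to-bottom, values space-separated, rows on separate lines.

After step 1: ants at (1,3),(2,1)
  0 0 0 0
  0 0 0 1
  0 2 0 0
  0 0 0 0
  0 0 0 0
After step 2: ants at (0,3),(1,1)
  0 0 0 1
  0 1 0 0
  0 1 0 0
  0 0 0 0
  0 0 0 0
After step 3: ants at (1,3),(2,1)
  0 0 0 0
  0 0 0 1
  0 2 0 0
  0 0 0 0
  0 0 0 0

0 0 0 0
0 0 0 1
0 2 0 0
0 0 0 0
0 0 0 0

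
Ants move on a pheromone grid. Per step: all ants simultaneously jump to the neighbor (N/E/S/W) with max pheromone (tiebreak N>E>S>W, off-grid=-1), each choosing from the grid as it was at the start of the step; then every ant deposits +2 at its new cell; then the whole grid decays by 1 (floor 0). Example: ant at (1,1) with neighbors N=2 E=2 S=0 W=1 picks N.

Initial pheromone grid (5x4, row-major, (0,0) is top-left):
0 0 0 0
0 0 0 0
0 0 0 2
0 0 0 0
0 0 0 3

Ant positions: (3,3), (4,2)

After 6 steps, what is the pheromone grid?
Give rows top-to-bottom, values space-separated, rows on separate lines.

After step 1: ants at (4,3),(4,3)
  0 0 0 0
  0 0 0 0
  0 0 0 1
  0 0 0 0
  0 0 0 6
After step 2: ants at (3,3),(3,3)
  0 0 0 0
  0 0 0 0
  0 0 0 0
  0 0 0 3
  0 0 0 5
After step 3: ants at (4,3),(4,3)
  0 0 0 0
  0 0 0 0
  0 0 0 0
  0 0 0 2
  0 0 0 8
After step 4: ants at (3,3),(3,3)
  0 0 0 0
  0 0 0 0
  0 0 0 0
  0 0 0 5
  0 0 0 7
After step 5: ants at (4,3),(4,3)
  0 0 0 0
  0 0 0 0
  0 0 0 0
  0 0 0 4
  0 0 0 10
After step 6: ants at (3,3),(3,3)
  0 0 0 0
  0 0 0 0
  0 0 0 0
  0 0 0 7
  0 0 0 9

0 0 0 0
0 0 0 0
0 0 0 0
0 0 0 7
0 0 0 9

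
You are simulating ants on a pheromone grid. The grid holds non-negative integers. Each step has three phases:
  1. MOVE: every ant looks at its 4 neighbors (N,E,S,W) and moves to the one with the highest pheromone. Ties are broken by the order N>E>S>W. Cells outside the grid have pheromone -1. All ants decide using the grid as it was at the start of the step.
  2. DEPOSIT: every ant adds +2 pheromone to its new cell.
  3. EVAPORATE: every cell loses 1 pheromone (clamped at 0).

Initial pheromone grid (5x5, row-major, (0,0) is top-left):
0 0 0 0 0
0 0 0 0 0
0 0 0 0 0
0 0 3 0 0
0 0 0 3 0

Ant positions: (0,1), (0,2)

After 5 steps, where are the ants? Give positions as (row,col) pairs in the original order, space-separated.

Step 1: ant0:(0,1)->E->(0,2) | ant1:(0,2)->E->(0,3)
  grid max=2 at (3,2)
Step 2: ant0:(0,2)->E->(0,3) | ant1:(0,3)->W->(0,2)
  grid max=2 at (0,2)
Step 3: ant0:(0,3)->W->(0,2) | ant1:(0,2)->E->(0,3)
  grid max=3 at (0,2)
Step 4: ant0:(0,2)->E->(0,3) | ant1:(0,3)->W->(0,2)
  grid max=4 at (0,2)
Step 5: ant0:(0,3)->W->(0,2) | ant1:(0,2)->E->(0,3)
  grid max=5 at (0,2)

(0,2) (0,3)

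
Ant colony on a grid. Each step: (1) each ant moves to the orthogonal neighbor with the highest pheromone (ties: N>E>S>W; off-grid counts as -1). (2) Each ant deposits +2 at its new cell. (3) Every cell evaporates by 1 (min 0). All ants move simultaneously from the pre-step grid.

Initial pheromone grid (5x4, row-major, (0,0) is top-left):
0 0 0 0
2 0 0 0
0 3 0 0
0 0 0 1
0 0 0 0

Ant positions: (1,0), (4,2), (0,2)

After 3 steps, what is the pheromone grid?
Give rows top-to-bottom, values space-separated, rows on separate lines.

After step 1: ants at (0,0),(3,2),(0,3)
  1 0 0 1
  1 0 0 0
  0 2 0 0
  0 0 1 0
  0 0 0 0
After step 2: ants at (1,0),(2,2),(1,3)
  0 0 0 0
  2 0 0 1
  0 1 1 0
  0 0 0 0
  0 0 0 0
After step 3: ants at (0,0),(2,1),(0,3)
  1 0 0 1
  1 0 0 0
  0 2 0 0
  0 0 0 0
  0 0 0 0

1 0 0 1
1 0 0 0
0 2 0 0
0 0 0 0
0 0 0 0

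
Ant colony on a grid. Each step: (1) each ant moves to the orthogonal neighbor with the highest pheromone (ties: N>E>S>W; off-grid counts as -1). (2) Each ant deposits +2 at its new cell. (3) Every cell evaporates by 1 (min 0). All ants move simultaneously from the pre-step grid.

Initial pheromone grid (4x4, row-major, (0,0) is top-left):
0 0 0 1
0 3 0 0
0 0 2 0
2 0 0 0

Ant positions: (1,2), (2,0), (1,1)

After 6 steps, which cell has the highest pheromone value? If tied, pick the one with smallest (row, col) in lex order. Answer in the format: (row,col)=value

Answer: (1,1)=9

Derivation:
Step 1: ant0:(1,2)->W->(1,1) | ant1:(2,0)->S->(3,0) | ant2:(1,1)->N->(0,1)
  grid max=4 at (1,1)
Step 2: ant0:(1,1)->N->(0,1) | ant1:(3,0)->N->(2,0) | ant2:(0,1)->S->(1,1)
  grid max=5 at (1,1)
Step 3: ant0:(0,1)->S->(1,1) | ant1:(2,0)->S->(3,0) | ant2:(1,1)->N->(0,1)
  grid max=6 at (1,1)
Step 4: ant0:(1,1)->N->(0,1) | ant1:(3,0)->N->(2,0) | ant2:(0,1)->S->(1,1)
  grid max=7 at (1,1)
Step 5: ant0:(0,1)->S->(1,1) | ant1:(2,0)->S->(3,0) | ant2:(1,1)->N->(0,1)
  grid max=8 at (1,1)
Step 6: ant0:(1,1)->N->(0,1) | ant1:(3,0)->N->(2,0) | ant2:(0,1)->S->(1,1)
  grid max=9 at (1,1)
Final grid:
  0 6 0 0
  0 9 0 0
  1 0 0 0
  2 0 0 0
Max pheromone 9 at (1,1)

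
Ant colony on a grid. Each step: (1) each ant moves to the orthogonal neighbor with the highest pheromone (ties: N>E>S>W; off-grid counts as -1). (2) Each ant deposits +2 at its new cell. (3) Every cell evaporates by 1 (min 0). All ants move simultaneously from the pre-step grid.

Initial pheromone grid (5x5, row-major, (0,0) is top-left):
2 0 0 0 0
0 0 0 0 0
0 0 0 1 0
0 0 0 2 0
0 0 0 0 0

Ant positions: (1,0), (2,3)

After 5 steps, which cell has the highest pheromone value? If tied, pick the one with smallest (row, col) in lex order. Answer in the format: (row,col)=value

Answer: (0,0)=3

Derivation:
Step 1: ant0:(1,0)->N->(0,0) | ant1:(2,3)->S->(3,3)
  grid max=3 at (0,0)
Step 2: ant0:(0,0)->E->(0,1) | ant1:(3,3)->N->(2,3)
  grid max=2 at (0,0)
Step 3: ant0:(0,1)->W->(0,0) | ant1:(2,3)->S->(3,3)
  grid max=3 at (0,0)
Step 4: ant0:(0,0)->E->(0,1) | ant1:(3,3)->N->(2,3)
  grid max=2 at (0,0)
Step 5: ant0:(0,1)->W->(0,0) | ant1:(2,3)->S->(3,3)
  grid max=3 at (0,0)
Final grid:
  3 0 0 0 0
  0 0 0 0 0
  0 0 0 0 0
  0 0 0 3 0
  0 0 0 0 0
Max pheromone 3 at (0,0)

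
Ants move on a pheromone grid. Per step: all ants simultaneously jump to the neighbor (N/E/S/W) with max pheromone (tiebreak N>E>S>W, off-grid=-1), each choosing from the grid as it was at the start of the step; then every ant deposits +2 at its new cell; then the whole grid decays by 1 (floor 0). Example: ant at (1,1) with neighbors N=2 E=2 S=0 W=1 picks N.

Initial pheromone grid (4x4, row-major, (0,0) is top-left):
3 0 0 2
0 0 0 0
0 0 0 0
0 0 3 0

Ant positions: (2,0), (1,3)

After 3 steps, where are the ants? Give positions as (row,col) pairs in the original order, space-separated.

Step 1: ant0:(2,0)->N->(1,0) | ant1:(1,3)->N->(0,3)
  grid max=3 at (0,3)
Step 2: ant0:(1,0)->N->(0,0) | ant1:(0,3)->S->(1,3)
  grid max=3 at (0,0)
Step 3: ant0:(0,0)->E->(0,1) | ant1:(1,3)->N->(0,3)
  grid max=3 at (0,3)

(0,1) (0,3)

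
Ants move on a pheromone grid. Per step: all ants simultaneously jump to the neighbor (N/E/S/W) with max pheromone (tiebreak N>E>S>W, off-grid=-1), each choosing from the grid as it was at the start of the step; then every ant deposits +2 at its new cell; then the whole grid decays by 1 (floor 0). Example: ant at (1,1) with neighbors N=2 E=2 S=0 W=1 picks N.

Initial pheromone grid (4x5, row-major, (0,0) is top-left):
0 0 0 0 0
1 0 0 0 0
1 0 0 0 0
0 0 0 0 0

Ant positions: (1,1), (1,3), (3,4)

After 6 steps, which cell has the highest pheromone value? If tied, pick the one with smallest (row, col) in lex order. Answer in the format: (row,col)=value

Step 1: ant0:(1,1)->W->(1,0) | ant1:(1,3)->N->(0,3) | ant2:(3,4)->N->(2,4)
  grid max=2 at (1,0)
Step 2: ant0:(1,0)->N->(0,0) | ant1:(0,3)->E->(0,4) | ant2:(2,4)->N->(1,4)
  grid max=1 at (0,0)
Step 3: ant0:(0,0)->S->(1,0) | ant1:(0,4)->S->(1,4) | ant2:(1,4)->N->(0,4)
  grid max=2 at (0,4)
Step 4: ant0:(1,0)->N->(0,0) | ant1:(1,4)->N->(0,4) | ant2:(0,4)->S->(1,4)
  grid max=3 at (0,4)
Step 5: ant0:(0,0)->S->(1,0) | ant1:(0,4)->S->(1,4) | ant2:(1,4)->N->(0,4)
  grid max=4 at (0,4)
Step 6: ant0:(1,0)->N->(0,0) | ant1:(1,4)->N->(0,4) | ant2:(0,4)->S->(1,4)
  grid max=5 at (0,4)
Final grid:
  1 0 0 0 5
  1 0 0 0 5
  0 0 0 0 0
  0 0 0 0 0
Max pheromone 5 at (0,4)

Answer: (0,4)=5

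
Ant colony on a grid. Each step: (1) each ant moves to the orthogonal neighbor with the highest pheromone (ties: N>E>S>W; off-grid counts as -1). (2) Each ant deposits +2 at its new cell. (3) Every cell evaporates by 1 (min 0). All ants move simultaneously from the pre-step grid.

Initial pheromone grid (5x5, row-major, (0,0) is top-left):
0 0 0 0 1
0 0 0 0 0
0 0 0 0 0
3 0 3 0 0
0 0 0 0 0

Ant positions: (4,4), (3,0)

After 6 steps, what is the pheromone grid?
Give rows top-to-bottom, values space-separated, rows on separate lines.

After step 1: ants at (3,4),(2,0)
  0 0 0 0 0
  0 0 0 0 0
  1 0 0 0 0
  2 0 2 0 1
  0 0 0 0 0
After step 2: ants at (2,4),(3,0)
  0 0 0 0 0
  0 0 0 0 0
  0 0 0 0 1
  3 0 1 0 0
  0 0 0 0 0
After step 3: ants at (1,4),(2,0)
  0 0 0 0 0
  0 0 0 0 1
  1 0 0 0 0
  2 0 0 0 0
  0 0 0 0 0
After step 4: ants at (0,4),(3,0)
  0 0 0 0 1
  0 0 0 0 0
  0 0 0 0 0
  3 0 0 0 0
  0 0 0 0 0
After step 5: ants at (1,4),(2,0)
  0 0 0 0 0
  0 0 0 0 1
  1 0 0 0 0
  2 0 0 0 0
  0 0 0 0 0
After step 6: ants at (0,4),(3,0)
  0 0 0 0 1
  0 0 0 0 0
  0 0 0 0 0
  3 0 0 0 0
  0 0 0 0 0

0 0 0 0 1
0 0 0 0 0
0 0 0 0 0
3 0 0 0 0
0 0 0 0 0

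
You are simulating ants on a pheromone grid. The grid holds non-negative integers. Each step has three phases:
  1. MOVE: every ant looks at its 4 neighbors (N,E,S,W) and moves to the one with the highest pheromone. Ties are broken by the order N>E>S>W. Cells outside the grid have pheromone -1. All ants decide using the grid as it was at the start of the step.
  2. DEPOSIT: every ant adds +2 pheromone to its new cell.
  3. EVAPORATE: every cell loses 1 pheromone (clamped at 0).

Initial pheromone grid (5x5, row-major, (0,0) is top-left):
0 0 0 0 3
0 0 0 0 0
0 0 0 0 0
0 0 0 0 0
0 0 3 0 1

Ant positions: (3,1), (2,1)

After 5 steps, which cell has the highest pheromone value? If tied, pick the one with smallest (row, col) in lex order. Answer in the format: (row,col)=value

Step 1: ant0:(3,1)->N->(2,1) | ant1:(2,1)->N->(1,1)
  grid max=2 at (0,4)
Step 2: ant0:(2,1)->N->(1,1) | ant1:(1,1)->S->(2,1)
  grid max=2 at (1,1)
Step 3: ant0:(1,1)->S->(2,1) | ant1:(2,1)->N->(1,1)
  grid max=3 at (1,1)
Step 4: ant0:(2,1)->N->(1,1) | ant1:(1,1)->S->(2,1)
  grid max=4 at (1,1)
Step 5: ant0:(1,1)->S->(2,1) | ant1:(2,1)->N->(1,1)
  grid max=5 at (1,1)
Final grid:
  0 0 0 0 0
  0 5 0 0 0
  0 5 0 0 0
  0 0 0 0 0
  0 0 0 0 0
Max pheromone 5 at (1,1)

Answer: (1,1)=5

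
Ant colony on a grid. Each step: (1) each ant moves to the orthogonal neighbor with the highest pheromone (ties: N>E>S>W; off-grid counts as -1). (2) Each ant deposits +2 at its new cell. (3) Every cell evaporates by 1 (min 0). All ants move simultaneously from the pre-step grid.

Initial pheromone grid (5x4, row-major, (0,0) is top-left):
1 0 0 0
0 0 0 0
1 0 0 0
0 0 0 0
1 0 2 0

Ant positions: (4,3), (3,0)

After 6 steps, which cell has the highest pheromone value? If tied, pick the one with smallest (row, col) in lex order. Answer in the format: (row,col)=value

Answer: (4,2)=2

Derivation:
Step 1: ant0:(4,3)->W->(4,2) | ant1:(3,0)->N->(2,0)
  grid max=3 at (4,2)
Step 2: ant0:(4,2)->N->(3,2) | ant1:(2,0)->N->(1,0)
  grid max=2 at (4,2)
Step 3: ant0:(3,2)->S->(4,2) | ant1:(1,0)->S->(2,0)
  grid max=3 at (4,2)
Step 4: ant0:(4,2)->N->(3,2) | ant1:(2,0)->N->(1,0)
  grid max=2 at (4,2)
Step 5: ant0:(3,2)->S->(4,2) | ant1:(1,0)->S->(2,0)
  grid max=3 at (4,2)
Step 6: ant0:(4,2)->N->(3,2) | ant1:(2,0)->N->(1,0)
  grid max=2 at (4,2)
Final grid:
  0 0 0 0
  1 0 0 0
  1 0 0 0
  0 0 1 0
  0 0 2 0
Max pheromone 2 at (4,2)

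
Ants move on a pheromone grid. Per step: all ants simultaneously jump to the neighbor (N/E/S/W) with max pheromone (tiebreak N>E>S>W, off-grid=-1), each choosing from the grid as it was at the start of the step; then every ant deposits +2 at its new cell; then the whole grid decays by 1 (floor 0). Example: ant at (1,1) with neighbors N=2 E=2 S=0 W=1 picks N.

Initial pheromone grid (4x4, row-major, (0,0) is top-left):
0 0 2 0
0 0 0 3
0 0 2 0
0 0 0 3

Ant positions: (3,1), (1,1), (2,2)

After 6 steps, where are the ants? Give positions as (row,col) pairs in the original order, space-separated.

Step 1: ant0:(3,1)->N->(2,1) | ant1:(1,1)->N->(0,1) | ant2:(2,2)->N->(1,2)
  grid max=2 at (1,3)
Step 2: ant0:(2,1)->E->(2,2) | ant1:(0,1)->E->(0,2) | ant2:(1,2)->E->(1,3)
  grid max=3 at (1,3)
Step 3: ant0:(2,2)->N->(1,2) | ant1:(0,2)->E->(0,3) | ant2:(1,3)->N->(0,3)
  grid max=3 at (0,3)
Step 4: ant0:(1,2)->E->(1,3) | ant1:(0,3)->S->(1,3) | ant2:(0,3)->S->(1,3)
  grid max=7 at (1,3)
Step 5: ant0:(1,3)->N->(0,3) | ant1:(1,3)->N->(0,3) | ant2:(1,3)->N->(0,3)
  grid max=7 at (0,3)
Step 6: ant0:(0,3)->S->(1,3) | ant1:(0,3)->S->(1,3) | ant2:(0,3)->S->(1,3)
  grid max=11 at (1,3)

(1,3) (1,3) (1,3)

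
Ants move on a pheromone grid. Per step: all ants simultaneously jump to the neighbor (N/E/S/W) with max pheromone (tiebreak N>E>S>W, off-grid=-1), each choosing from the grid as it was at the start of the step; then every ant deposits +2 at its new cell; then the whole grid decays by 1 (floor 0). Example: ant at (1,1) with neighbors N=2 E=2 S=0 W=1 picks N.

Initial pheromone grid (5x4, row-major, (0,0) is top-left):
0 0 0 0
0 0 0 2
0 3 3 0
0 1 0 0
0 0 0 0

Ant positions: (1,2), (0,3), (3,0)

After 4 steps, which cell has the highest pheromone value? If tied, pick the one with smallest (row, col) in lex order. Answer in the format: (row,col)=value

Answer: (2,1)=7

Derivation:
Step 1: ant0:(1,2)->S->(2,2) | ant1:(0,3)->S->(1,3) | ant2:(3,0)->E->(3,1)
  grid max=4 at (2,2)
Step 2: ant0:(2,2)->W->(2,1) | ant1:(1,3)->N->(0,3) | ant2:(3,1)->N->(2,1)
  grid max=5 at (2,1)
Step 3: ant0:(2,1)->E->(2,2) | ant1:(0,3)->S->(1,3) | ant2:(2,1)->E->(2,2)
  grid max=6 at (2,2)
Step 4: ant0:(2,2)->W->(2,1) | ant1:(1,3)->N->(0,3) | ant2:(2,2)->W->(2,1)
  grid max=7 at (2,1)
Final grid:
  0 0 0 1
  0 0 0 2
  0 7 5 0
  0 0 0 0
  0 0 0 0
Max pheromone 7 at (2,1)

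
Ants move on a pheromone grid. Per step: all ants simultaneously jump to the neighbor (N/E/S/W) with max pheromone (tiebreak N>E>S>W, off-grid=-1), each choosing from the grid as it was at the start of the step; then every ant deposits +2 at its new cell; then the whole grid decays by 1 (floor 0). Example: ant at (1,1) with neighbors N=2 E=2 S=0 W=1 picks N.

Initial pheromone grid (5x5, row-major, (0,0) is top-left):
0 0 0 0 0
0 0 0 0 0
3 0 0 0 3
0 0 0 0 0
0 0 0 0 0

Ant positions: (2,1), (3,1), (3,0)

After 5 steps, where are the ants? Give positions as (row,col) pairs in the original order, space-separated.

Step 1: ant0:(2,1)->W->(2,0) | ant1:(3,1)->N->(2,1) | ant2:(3,0)->N->(2,0)
  grid max=6 at (2,0)
Step 2: ant0:(2,0)->E->(2,1) | ant1:(2,1)->W->(2,0) | ant2:(2,0)->E->(2,1)
  grid max=7 at (2,0)
Step 3: ant0:(2,1)->W->(2,0) | ant1:(2,0)->E->(2,1) | ant2:(2,1)->W->(2,0)
  grid max=10 at (2,0)
Step 4: ant0:(2,0)->E->(2,1) | ant1:(2,1)->W->(2,0) | ant2:(2,0)->E->(2,1)
  grid max=11 at (2,0)
Step 5: ant0:(2,1)->W->(2,0) | ant1:(2,0)->E->(2,1) | ant2:(2,1)->W->(2,0)
  grid max=14 at (2,0)

(2,0) (2,1) (2,0)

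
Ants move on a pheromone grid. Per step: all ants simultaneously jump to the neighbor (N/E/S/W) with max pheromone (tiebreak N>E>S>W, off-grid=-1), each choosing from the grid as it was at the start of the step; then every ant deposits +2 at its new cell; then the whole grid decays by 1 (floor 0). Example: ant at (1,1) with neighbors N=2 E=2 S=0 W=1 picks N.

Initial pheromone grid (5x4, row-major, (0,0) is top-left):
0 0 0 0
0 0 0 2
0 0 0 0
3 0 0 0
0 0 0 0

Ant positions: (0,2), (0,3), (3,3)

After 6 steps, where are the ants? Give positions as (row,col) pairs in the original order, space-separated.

Step 1: ant0:(0,2)->E->(0,3) | ant1:(0,3)->S->(1,3) | ant2:(3,3)->N->(2,3)
  grid max=3 at (1,3)
Step 2: ant0:(0,3)->S->(1,3) | ant1:(1,3)->N->(0,3) | ant2:(2,3)->N->(1,3)
  grid max=6 at (1,3)
Step 3: ant0:(1,3)->N->(0,3) | ant1:(0,3)->S->(1,3) | ant2:(1,3)->N->(0,3)
  grid max=7 at (1,3)
Step 4: ant0:(0,3)->S->(1,3) | ant1:(1,3)->N->(0,3) | ant2:(0,3)->S->(1,3)
  grid max=10 at (1,3)
Step 5: ant0:(1,3)->N->(0,3) | ant1:(0,3)->S->(1,3) | ant2:(1,3)->N->(0,3)
  grid max=11 at (1,3)
Step 6: ant0:(0,3)->S->(1,3) | ant1:(1,3)->N->(0,3) | ant2:(0,3)->S->(1,3)
  grid max=14 at (1,3)

(1,3) (0,3) (1,3)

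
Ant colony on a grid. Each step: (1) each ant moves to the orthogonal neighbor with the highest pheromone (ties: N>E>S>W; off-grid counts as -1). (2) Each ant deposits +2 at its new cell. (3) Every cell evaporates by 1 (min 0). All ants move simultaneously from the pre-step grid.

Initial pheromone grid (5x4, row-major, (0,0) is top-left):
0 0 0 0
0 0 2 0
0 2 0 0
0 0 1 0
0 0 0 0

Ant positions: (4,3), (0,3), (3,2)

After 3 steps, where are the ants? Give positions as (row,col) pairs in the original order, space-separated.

Step 1: ant0:(4,3)->N->(3,3) | ant1:(0,3)->S->(1,3) | ant2:(3,2)->N->(2,2)
  grid max=1 at (1,2)
Step 2: ant0:(3,3)->N->(2,3) | ant1:(1,3)->W->(1,2) | ant2:(2,2)->N->(1,2)
  grid max=4 at (1,2)
Step 3: ant0:(2,3)->N->(1,3) | ant1:(1,2)->N->(0,2) | ant2:(1,2)->N->(0,2)
  grid max=3 at (0,2)

(1,3) (0,2) (0,2)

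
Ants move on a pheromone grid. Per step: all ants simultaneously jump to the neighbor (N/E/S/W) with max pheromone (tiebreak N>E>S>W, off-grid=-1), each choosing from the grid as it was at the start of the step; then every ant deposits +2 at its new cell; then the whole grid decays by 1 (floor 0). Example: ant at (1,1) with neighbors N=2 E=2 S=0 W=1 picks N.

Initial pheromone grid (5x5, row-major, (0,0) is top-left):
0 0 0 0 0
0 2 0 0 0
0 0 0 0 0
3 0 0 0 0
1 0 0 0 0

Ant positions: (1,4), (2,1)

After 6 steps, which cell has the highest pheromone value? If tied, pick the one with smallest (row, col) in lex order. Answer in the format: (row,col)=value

Step 1: ant0:(1,4)->N->(0,4) | ant1:(2,1)->N->(1,1)
  grid max=3 at (1,1)
Step 2: ant0:(0,4)->S->(1,4) | ant1:(1,1)->N->(0,1)
  grid max=2 at (1,1)
Step 3: ant0:(1,4)->N->(0,4) | ant1:(0,1)->S->(1,1)
  grid max=3 at (1,1)
Step 4: ant0:(0,4)->S->(1,4) | ant1:(1,1)->N->(0,1)
  grid max=2 at (1,1)
Step 5: ant0:(1,4)->N->(0,4) | ant1:(0,1)->S->(1,1)
  grid max=3 at (1,1)
Step 6: ant0:(0,4)->S->(1,4) | ant1:(1,1)->N->(0,1)
  grid max=2 at (1,1)
Final grid:
  0 1 0 0 0
  0 2 0 0 1
  0 0 0 0 0
  0 0 0 0 0
  0 0 0 0 0
Max pheromone 2 at (1,1)

Answer: (1,1)=2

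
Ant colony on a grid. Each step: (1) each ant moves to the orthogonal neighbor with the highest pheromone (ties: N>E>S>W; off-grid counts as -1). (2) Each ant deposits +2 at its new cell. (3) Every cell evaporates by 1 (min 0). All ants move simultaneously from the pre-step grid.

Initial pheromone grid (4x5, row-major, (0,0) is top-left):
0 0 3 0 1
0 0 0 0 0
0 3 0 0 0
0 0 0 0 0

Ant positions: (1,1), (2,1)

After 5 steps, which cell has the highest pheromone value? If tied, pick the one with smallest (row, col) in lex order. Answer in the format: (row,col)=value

Answer: (2,1)=8

Derivation:
Step 1: ant0:(1,1)->S->(2,1) | ant1:(2,1)->N->(1,1)
  grid max=4 at (2,1)
Step 2: ant0:(2,1)->N->(1,1) | ant1:(1,1)->S->(2,1)
  grid max=5 at (2,1)
Step 3: ant0:(1,1)->S->(2,1) | ant1:(2,1)->N->(1,1)
  grid max=6 at (2,1)
Step 4: ant0:(2,1)->N->(1,1) | ant1:(1,1)->S->(2,1)
  grid max=7 at (2,1)
Step 5: ant0:(1,1)->S->(2,1) | ant1:(2,1)->N->(1,1)
  grid max=8 at (2,1)
Final grid:
  0 0 0 0 0
  0 5 0 0 0
  0 8 0 0 0
  0 0 0 0 0
Max pheromone 8 at (2,1)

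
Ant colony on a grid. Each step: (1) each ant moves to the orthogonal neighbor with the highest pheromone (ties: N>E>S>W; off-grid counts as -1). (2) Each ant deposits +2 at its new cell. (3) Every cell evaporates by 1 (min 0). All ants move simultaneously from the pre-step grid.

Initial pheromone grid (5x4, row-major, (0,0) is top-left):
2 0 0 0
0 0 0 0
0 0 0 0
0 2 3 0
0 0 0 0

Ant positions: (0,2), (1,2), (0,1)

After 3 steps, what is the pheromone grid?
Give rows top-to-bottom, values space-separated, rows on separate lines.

After step 1: ants at (0,3),(0,2),(0,0)
  3 0 1 1
  0 0 0 0
  0 0 0 0
  0 1 2 0
  0 0 0 0
After step 2: ants at (0,2),(0,3),(0,1)
  2 1 2 2
  0 0 0 0
  0 0 0 0
  0 0 1 0
  0 0 0 0
After step 3: ants at (0,3),(0,2),(0,2)
  1 0 5 3
  0 0 0 0
  0 0 0 0
  0 0 0 0
  0 0 0 0

1 0 5 3
0 0 0 0
0 0 0 0
0 0 0 0
0 0 0 0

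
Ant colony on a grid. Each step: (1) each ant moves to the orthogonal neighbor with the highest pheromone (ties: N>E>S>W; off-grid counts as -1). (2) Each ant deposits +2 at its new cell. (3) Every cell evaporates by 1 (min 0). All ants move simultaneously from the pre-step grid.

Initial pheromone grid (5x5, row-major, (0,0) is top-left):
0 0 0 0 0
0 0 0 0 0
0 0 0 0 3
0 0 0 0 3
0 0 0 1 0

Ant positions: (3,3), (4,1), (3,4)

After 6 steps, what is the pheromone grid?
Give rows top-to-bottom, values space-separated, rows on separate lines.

After step 1: ants at (3,4),(3,1),(2,4)
  0 0 0 0 0
  0 0 0 0 0
  0 0 0 0 4
  0 1 0 0 4
  0 0 0 0 0
After step 2: ants at (2,4),(2,1),(3,4)
  0 0 0 0 0
  0 0 0 0 0
  0 1 0 0 5
  0 0 0 0 5
  0 0 0 0 0
After step 3: ants at (3,4),(1,1),(2,4)
  0 0 0 0 0
  0 1 0 0 0
  0 0 0 0 6
  0 0 0 0 6
  0 0 0 0 0
After step 4: ants at (2,4),(0,1),(3,4)
  0 1 0 0 0
  0 0 0 0 0
  0 0 0 0 7
  0 0 0 0 7
  0 0 0 0 0
After step 5: ants at (3,4),(0,2),(2,4)
  0 0 1 0 0
  0 0 0 0 0
  0 0 0 0 8
  0 0 0 0 8
  0 0 0 0 0
After step 6: ants at (2,4),(0,3),(3,4)
  0 0 0 1 0
  0 0 0 0 0
  0 0 0 0 9
  0 0 0 0 9
  0 0 0 0 0

0 0 0 1 0
0 0 0 0 0
0 0 0 0 9
0 0 0 0 9
0 0 0 0 0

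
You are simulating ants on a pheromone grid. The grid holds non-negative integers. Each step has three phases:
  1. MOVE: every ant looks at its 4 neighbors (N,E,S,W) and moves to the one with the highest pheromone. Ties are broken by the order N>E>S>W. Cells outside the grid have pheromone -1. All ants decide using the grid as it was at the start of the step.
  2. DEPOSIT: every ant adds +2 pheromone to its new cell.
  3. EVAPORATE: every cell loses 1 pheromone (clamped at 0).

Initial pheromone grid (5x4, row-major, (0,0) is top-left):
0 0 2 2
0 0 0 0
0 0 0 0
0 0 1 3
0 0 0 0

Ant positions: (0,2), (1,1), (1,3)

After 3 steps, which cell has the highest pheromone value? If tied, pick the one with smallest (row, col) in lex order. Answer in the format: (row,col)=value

Answer: (0,3)=9

Derivation:
Step 1: ant0:(0,2)->E->(0,3) | ant1:(1,1)->N->(0,1) | ant2:(1,3)->N->(0,3)
  grid max=5 at (0,3)
Step 2: ant0:(0,3)->W->(0,2) | ant1:(0,1)->E->(0,2) | ant2:(0,3)->W->(0,2)
  grid max=6 at (0,2)
Step 3: ant0:(0,2)->E->(0,3) | ant1:(0,2)->E->(0,3) | ant2:(0,2)->E->(0,3)
  grid max=9 at (0,3)
Final grid:
  0 0 5 9
  0 0 0 0
  0 0 0 0
  0 0 0 0
  0 0 0 0
Max pheromone 9 at (0,3)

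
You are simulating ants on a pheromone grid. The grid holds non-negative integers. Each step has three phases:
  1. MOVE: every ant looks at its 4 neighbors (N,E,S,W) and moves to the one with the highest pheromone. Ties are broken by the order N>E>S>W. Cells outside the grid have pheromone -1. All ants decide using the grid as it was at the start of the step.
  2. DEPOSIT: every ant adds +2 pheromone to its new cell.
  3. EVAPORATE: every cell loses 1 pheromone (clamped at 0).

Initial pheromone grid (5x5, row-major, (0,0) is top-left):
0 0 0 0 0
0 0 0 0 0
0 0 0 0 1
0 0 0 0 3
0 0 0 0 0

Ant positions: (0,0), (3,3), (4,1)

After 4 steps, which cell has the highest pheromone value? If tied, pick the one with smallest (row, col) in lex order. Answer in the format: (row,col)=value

Step 1: ant0:(0,0)->E->(0,1) | ant1:(3,3)->E->(3,4) | ant2:(4,1)->N->(3,1)
  grid max=4 at (3,4)
Step 2: ant0:(0,1)->E->(0,2) | ant1:(3,4)->N->(2,4) | ant2:(3,1)->N->(2,1)
  grid max=3 at (3,4)
Step 3: ant0:(0,2)->E->(0,3) | ant1:(2,4)->S->(3,4) | ant2:(2,1)->N->(1,1)
  grid max=4 at (3,4)
Step 4: ant0:(0,3)->E->(0,4) | ant1:(3,4)->N->(2,4) | ant2:(1,1)->N->(0,1)
  grid max=3 at (3,4)
Final grid:
  0 1 0 0 1
  0 0 0 0 0
  0 0 0 0 1
  0 0 0 0 3
  0 0 0 0 0
Max pheromone 3 at (3,4)

Answer: (3,4)=3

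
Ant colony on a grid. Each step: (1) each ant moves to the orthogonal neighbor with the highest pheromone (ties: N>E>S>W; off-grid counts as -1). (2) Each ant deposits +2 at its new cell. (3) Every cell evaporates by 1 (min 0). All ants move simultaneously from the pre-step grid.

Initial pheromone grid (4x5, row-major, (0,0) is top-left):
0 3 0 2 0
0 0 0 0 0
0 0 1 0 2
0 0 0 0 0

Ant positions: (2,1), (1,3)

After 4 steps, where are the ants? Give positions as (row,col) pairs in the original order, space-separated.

Step 1: ant0:(2,1)->E->(2,2) | ant1:(1,3)->N->(0,3)
  grid max=3 at (0,3)
Step 2: ant0:(2,2)->N->(1,2) | ant1:(0,3)->E->(0,4)
  grid max=2 at (0,3)
Step 3: ant0:(1,2)->S->(2,2) | ant1:(0,4)->W->(0,3)
  grid max=3 at (0,3)
Step 4: ant0:(2,2)->N->(1,2) | ant1:(0,3)->E->(0,4)
  grid max=2 at (0,3)

(1,2) (0,4)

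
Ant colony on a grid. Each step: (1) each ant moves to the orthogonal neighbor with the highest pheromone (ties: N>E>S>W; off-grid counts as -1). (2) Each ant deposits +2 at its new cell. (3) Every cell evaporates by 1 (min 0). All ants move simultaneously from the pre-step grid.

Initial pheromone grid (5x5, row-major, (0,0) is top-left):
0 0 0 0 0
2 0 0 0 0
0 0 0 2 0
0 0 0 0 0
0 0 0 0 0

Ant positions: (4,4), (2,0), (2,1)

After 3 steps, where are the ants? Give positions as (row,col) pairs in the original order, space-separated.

Step 1: ant0:(4,4)->N->(3,4) | ant1:(2,0)->N->(1,0) | ant2:(2,1)->N->(1,1)
  grid max=3 at (1,0)
Step 2: ant0:(3,4)->N->(2,4) | ant1:(1,0)->E->(1,1) | ant2:(1,1)->W->(1,0)
  grid max=4 at (1,0)
Step 3: ant0:(2,4)->N->(1,4) | ant1:(1,1)->W->(1,0) | ant2:(1,0)->E->(1,1)
  grid max=5 at (1,0)

(1,4) (1,0) (1,1)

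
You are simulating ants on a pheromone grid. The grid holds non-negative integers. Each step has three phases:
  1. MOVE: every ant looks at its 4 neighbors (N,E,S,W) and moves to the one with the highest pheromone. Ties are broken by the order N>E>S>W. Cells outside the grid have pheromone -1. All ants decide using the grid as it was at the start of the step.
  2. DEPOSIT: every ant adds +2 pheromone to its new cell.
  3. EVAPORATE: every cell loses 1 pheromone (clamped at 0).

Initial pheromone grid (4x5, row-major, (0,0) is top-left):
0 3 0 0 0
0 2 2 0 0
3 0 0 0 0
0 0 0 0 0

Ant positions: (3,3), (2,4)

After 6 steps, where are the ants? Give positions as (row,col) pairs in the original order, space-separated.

Step 1: ant0:(3,3)->N->(2,3) | ant1:(2,4)->N->(1,4)
  grid max=2 at (0,1)
Step 2: ant0:(2,3)->N->(1,3) | ant1:(1,4)->N->(0,4)
  grid max=1 at (0,1)
Step 3: ant0:(1,3)->N->(0,3) | ant1:(0,4)->S->(1,4)
  grid max=1 at (0,3)
Step 4: ant0:(0,3)->E->(0,4) | ant1:(1,4)->N->(0,4)
  grid max=3 at (0,4)
Step 5: ant0:(0,4)->S->(1,4) | ant1:(0,4)->S->(1,4)
  grid max=3 at (1,4)
Step 6: ant0:(1,4)->N->(0,4) | ant1:(1,4)->N->(0,4)
  grid max=5 at (0,4)

(0,4) (0,4)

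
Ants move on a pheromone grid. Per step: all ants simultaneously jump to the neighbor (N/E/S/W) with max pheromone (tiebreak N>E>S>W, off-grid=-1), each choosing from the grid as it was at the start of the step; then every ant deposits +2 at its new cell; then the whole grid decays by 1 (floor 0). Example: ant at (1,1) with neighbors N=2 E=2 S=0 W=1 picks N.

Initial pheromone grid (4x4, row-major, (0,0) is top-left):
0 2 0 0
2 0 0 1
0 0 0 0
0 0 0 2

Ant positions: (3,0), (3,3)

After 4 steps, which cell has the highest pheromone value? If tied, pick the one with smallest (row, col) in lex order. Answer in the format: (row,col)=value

Step 1: ant0:(3,0)->N->(2,0) | ant1:(3,3)->N->(2,3)
  grid max=1 at (0,1)
Step 2: ant0:(2,0)->N->(1,0) | ant1:(2,3)->S->(3,3)
  grid max=2 at (1,0)
Step 3: ant0:(1,0)->N->(0,0) | ant1:(3,3)->N->(2,3)
  grid max=1 at (0,0)
Step 4: ant0:(0,0)->S->(1,0) | ant1:(2,3)->S->(3,3)
  grid max=2 at (1,0)
Final grid:
  0 0 0 0
  2 0 0 0
  0 0 0 0
  0 0 0 2
Max pheromone 2 at (1,0)

Answer: (1,0)=2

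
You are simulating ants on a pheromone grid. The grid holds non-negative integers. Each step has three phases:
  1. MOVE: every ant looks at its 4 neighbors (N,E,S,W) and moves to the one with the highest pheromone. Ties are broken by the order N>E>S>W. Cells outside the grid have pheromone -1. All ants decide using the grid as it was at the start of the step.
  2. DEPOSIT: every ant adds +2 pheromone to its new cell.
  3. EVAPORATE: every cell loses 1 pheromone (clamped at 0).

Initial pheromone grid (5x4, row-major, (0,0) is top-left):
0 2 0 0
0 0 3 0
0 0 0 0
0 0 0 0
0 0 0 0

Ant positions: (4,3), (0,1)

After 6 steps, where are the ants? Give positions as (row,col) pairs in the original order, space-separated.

Step 1: ant0:(4,3)->N->(3,3) | ant1:(0,1)->E->(0,2)
  grid max=2 at (1,2)
Step 2: ant0:(3,3)->N->(2,3) | ant1:(0,2)->S->(1,2)
  grid max=3 at (1,2)
Step 3: ant0:(2,3)->N->(1,3) | ant1:(1,2)->N->(0,2)
  grid max=2 at (1,2)
Step 4: ant0:(1,3)->W->(1,2) | ant1:(0,2)->S->(1,2)
  grid max=5 at (1,2)
Step 5: ant0:(1,2)->N->(0,2) | ant1:(1,2)->N->(0,2)
  grid max=4 at (1,2)
Step 6: ant0:(0,2)->S->(1,2) | ant1:(0,2)->S->(1,2)
  grid max=7 at (1,2)

(1,2) (1,2)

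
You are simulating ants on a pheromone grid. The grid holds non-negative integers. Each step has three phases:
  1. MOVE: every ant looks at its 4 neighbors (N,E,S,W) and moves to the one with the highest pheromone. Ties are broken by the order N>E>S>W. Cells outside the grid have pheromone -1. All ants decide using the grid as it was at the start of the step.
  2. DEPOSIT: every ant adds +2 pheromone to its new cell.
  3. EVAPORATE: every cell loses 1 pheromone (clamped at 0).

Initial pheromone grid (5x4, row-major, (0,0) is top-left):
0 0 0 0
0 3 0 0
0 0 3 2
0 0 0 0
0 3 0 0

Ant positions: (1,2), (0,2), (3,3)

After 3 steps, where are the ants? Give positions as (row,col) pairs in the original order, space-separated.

Step 1: ant0:(1,2)->S->(2,2) | ant1:(0,2)->E->(0,3) | ant2:(3,3)->N->(2,3)
  grid max=4 at (2,2)
Step 2: ant0:(2,2)->E->(2,3) | ant1:(0,3)->S->(1,3) | ant2:(2,3)->W->(2,2)
  grid max=5 at (2,2)
Step 3: ant0:(2,3)->W->(2,2) | ant1:(1,3)->S->(2,3) | ant2:(2,2)->E->(2,3)
  grid max=7 at (2,3)

(2,2) (2,3) (2,3)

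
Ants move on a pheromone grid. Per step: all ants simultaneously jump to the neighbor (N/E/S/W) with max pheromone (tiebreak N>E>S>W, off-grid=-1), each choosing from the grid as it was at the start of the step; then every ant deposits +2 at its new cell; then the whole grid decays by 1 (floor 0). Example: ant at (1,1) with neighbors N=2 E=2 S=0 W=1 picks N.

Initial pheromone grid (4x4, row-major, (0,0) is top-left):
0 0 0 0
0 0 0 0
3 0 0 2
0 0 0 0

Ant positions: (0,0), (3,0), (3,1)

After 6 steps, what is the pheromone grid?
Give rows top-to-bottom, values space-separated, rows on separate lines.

After step 1: ants at (0,1),(2,0),(2,1)
  0 1 0 0
  0 0 0 0
  4 1 0 1
  0 0 0 0
After step 2: ants at (0,2),(2,1),(2,0)
  0 0 1 0
  0 0 0 0
  5 2 0 0
  0 0 0 0
After step 3: ants at (0,3),(2,0),(2,1)
  0 0 0 1
  0 0 0 0
  6 3 0 0
  0 0 0 0
After step 4: ants at (1,3),(2,1),(2,0)
  0 0 0 0
  0 0 0 1
  7 4 0 0
  0 0 0 0
After step 5: ants at (0,3),(2,0),(2,1)
  0 0 0 1
  0 0 0 0
  8 5 0 0
  0 0 0 0
After step 6: ants at (1,3),(2,1),(2,0)
  0 0 0 0
  0 0 0 1
  9 6 0 0
  0 0 0 0

0 0 0 0
0 0 0 1
9 6 0 0
0 0 0 0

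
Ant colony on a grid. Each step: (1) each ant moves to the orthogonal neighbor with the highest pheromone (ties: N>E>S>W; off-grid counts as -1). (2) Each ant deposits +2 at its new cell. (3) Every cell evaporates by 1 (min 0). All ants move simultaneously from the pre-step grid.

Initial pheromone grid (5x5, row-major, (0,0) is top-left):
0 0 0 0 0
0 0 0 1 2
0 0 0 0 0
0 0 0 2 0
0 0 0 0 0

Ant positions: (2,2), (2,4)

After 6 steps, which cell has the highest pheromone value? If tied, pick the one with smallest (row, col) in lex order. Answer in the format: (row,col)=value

Step 1: ant0:(2,2)->N->(1,2) | ant1:(2,4)->N->(1,4)
  grid max=3 at (1,4)
Step 2: ant0:(1,2)->N->(0,2) | ant1:(1,4)->N->(0,4)
  grid max=2 at (1,4)
Step 3: ant0:(0,2)->E->(0,3) | ant1:(0,4)->S->(1,4)
  grid max=3 at (1,4)
Step 4: ant0:(0,3)->E->(0,4) | ant1:(1,4)->N->(0,4)
  grid max=3 at (0,4)
Step 5: ant0:(0,4)->S->(1,4) | ant1:(0,4)->S->(1,4)
  grid max=5 at (1,4)
Step 6: ant0:(1,4)->N->(0,4) | ant1:(1,4)->N->(0,4)
  grid max=5 at (0,4)
Final grid:
  0 0 0 0 5
  0 0 0 0 4
  0 0 0 0 0
  0 0 0 0 0
  0 0 0 0 0
Max pheromone 5 at (0,4)

Answer: (0,4)=5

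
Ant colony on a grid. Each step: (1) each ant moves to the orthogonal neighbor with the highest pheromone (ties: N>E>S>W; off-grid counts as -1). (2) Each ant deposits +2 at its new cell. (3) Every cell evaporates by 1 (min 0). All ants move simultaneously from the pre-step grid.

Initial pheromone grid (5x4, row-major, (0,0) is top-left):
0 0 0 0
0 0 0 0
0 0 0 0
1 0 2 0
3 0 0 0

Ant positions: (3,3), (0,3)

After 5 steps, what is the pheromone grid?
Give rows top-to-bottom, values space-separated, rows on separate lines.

After step 1: ants at (3,2),(1,3)
  0 0 0 0
  0 0 0 1
  0 0 0 0
  0 0 3 0
  2 0 0 0
After step 2: ants at (2,2),(0,3)
  0 0 0 1
  0 0 0 0
  0 0 1 0
  0 0 2 0
  1 0 0 0
After step 3: ants at (3,2),(1,3)
  0 0 0 0
  0 0 0 1
  0 0 0 0
  0 0 3 0
  0 0 0 0
After step 4: ants at (2,2),(0,3)
  0 0 0 1
  0 0 0 0
  0 0 1 0
  0 0 2 0
  0 0 0 0
After step 5: ants at (3,2),(1,3)
  0 0 0 0
  0 0 0 1
  0 0 0 0
  0 0 3 0
  0 0 0 0

0 0 0 0
0 0 0 1
0 0 0 0
0 0 3 0
0 0 0 0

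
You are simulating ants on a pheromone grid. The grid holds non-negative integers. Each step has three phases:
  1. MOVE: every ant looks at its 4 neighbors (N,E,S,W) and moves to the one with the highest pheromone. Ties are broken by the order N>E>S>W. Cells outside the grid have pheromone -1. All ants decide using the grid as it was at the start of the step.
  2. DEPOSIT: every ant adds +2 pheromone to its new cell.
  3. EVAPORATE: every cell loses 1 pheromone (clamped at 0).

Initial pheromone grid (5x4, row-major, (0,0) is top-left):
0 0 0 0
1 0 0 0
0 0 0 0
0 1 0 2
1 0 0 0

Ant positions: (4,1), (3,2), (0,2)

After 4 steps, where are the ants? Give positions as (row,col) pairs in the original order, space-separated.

Step 1: ant0:(4,1)->N->(3,1) | ant1:(3,2)->E->(3,3) | ant2:(0,2)->E->(0,3)
  grid max=3 at (3,3)
Step 2: ant0:(3,1)->N->(2,1) | ant1:(3,3)->N->(2,3) | ant2:(0,3)->S->(1,3)
  grid max=2 at (3,3)
Step 3: ant0:(2,1)->S->(3,1) | ant1:(2,3)->S->(3,3) | ant2:(1,3)->S->(2,3)
  grid max=3 at (3,3)
Step 4: ant0:(3,1)->N->(2,1) | ant1:(3,3)->N->(2,3) | ant2:(2,3)->S->(3,3)
  grid max=4 at (3,3)

(2,1) (2,3) (3,3)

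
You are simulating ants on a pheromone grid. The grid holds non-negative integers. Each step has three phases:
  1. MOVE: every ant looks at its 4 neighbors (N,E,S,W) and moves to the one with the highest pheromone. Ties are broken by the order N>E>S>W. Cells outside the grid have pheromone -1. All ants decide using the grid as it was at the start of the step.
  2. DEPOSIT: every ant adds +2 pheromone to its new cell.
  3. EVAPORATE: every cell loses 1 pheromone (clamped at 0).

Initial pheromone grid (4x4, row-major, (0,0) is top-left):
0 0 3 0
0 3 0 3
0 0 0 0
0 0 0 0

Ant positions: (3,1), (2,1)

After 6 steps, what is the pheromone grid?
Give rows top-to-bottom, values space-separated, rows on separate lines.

After step 1: ants at (2,1),(1,1)
  0 0 2 0
  0 4 0 2
  0 1 0 0
  0 0 0 0
After step 2: ants at (1,1),(2,1)
  0 0 1 0
  0 5 0 1
  0 2 0 0
  0 0 0 0
After step 3: ants at (2,1),(1,1)
  0 0 0 0
  0 6 0 0
  0 3 0 0
  0 0 0 0
After step 4: ants at (1,1),(2,1)
  0 0 0 0
  0 7 0 0
  0 4 0 0
  0 0 0 0
After step 5: ants at (2,1),(1,1)
  0 0 0 0
  0 8 0 0
  0 5 0 0
  0 0 0 0
After step 6: ants at (1,1),(2,1)
  0 0 0 0
  0 9 0 0
  0 6 0 0
  0 0 0 0

0 0 0 0
0 9 0 0
0 6 0 0
0 0 0 0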